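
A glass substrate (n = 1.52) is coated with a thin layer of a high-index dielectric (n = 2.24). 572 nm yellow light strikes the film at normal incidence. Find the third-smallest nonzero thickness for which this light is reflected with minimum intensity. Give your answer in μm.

Ray reflecting at the top interface goes from n = 1.0 toward n = 2.24: a half-wave phase shift.
At the lower boundary (n = 2.24 to n = 1.52) the reflected ray undergoes no phase shift.
Exactly one π shift → a net half-wave offset.
So the condition for destructive reflection is 2 n t = m λ.
The third-smallest nonzero thickness corresponds to m = 3: t = m λ / (2 n) = 3.00 × 572 / (2 × 2.24) = 383 nm.

0.383 μm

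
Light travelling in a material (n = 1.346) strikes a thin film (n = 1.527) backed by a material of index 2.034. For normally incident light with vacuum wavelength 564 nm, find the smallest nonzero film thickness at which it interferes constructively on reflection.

Top surface (1.346 → 1.527): reflection off a higher-index medium gives a half-wave phase shift.
Bottom surface (1.527 → 2.034): reflection off a higher-index medium gives a half-wave phase shift.
Zero or two π shifts → no net half-wave offset.
For maximum reflection here: 2 n t = m λ.
Minimum nonzero at m = 1: t = λ / (2 n) = 564 / (2 × 1.527) = 185 nm.

185 nm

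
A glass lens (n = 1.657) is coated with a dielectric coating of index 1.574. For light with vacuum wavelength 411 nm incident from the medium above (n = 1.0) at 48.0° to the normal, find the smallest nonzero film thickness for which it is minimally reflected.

74.1 nm

Ray reflecting at the top interface goes from n = 1.0 toward n = 1.574: a half-wave phase shift.
Ray reflecting at the bottom interface goes from n = 1.574 toward n = 1.657: a half-wave phase shift.
The two reflections carry the same phase change, so no net offset.
With no net inversion, destructive interference in reflection requires 2 n t cos θ_r = (m + ½) λ.
Snell's law: 1.0 sin 48.0° = 1.574 sin θ_r → sin θ_r = 0.472, cos θ_r = 0.882.
Minimum at m = 0: t = λ / (4 n cos θ_r) = 411 / (4 × 1.574 × 0.882) = 74.1 nm.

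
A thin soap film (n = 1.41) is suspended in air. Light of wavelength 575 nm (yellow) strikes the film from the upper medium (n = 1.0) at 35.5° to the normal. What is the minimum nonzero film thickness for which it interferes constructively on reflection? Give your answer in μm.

0.112 μm

Ray reflecting at the top interface goes from n = 1.0 toward n = 1.41: a half-wave phase shift.
At the lower boundary (n = 1.41 to n = 1.0) the reflected ray undergoes no phase shift.
Net: one phase inversion between the two reflected rays.
With one net inversion, constructive interference in reflection requires 2 n t cos θ_r = (m + ½) λ.
Snell's law: 1.0 sin 35.5° = 1.41 sin θ_r → sin θ_r = 0.412, cos θ_r = 0.911.
Minimum at m = 0: t = λ / (4 n cos θ_r) = 575 / (4 × 1.41 × 0.911) = 112 nm.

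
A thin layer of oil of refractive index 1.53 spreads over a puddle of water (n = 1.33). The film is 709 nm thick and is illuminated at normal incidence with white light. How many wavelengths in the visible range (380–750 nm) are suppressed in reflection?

3

Top surface (1.0 → 1.53): reflection off a higher-index medium gives a half-wave phase shift.
Ray reflecting at the bottom interface goes from n = 1.53 toward n = 1.33: no phase shift.
Net: one phase inversion between the two reflected rays.
For minimum reflection here: 2 n t = m λ.
λ = 2 n t / m = 2170 / m nm.
m=2: 1085 nm (IR); m=3: 723 nm (visible); m=4: 542 nm (visible); m=5: 434 nm (visible); m=6: 362 nm (UV).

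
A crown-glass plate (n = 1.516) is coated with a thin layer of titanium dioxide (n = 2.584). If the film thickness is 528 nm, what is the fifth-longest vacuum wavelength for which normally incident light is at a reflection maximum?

606 nm

Ray reflecting at the top interface goes from n = 1.0 toward n = 2.584: a half-wave phase shift.
At the lower boundary (n = 2.584 to n = 1.516) the reflected ray undergoes no phase shift.
The two reflections differ by half a wavelength.
For strong reflection here: 2 n t = (m + ½) λ.
λ = 2 n t / (m + ½). The fifth-longest wavelength is m = 4: λ = 2 × 2.584 × 528 / 4.50 = 606 nm.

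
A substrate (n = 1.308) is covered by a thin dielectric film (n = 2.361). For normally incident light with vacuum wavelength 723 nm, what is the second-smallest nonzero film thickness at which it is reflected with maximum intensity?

230 nm

Top surface (1.0 → 2.361): reflection off a higher-index medium gives a half-wave phase shift.
Bottom surface (2.361 → 1.308): reflection off a lower-index medium gives no phase shift.
Net: one phase inversion between the two reflected rays.
With one net inversion, constructive interference in reflection requires 2 n t = (m + ½) λ.
The second-smallest nonzero thickness corresponds to m = 1: t = (m + ½) λ / (2 n) = 1.50 × 723 / (2 × 2.361) = 230 nm.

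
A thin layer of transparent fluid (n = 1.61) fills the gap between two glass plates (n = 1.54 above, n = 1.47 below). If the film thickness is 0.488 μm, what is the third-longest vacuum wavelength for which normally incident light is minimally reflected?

524 nm

Top surface (1.54 → 1.61): reflection off a higher-index medium gives a half-wave phase shift.
Bottom surface (1.61 → 1.47): reflection off a lower-index medium gives no phase shift.
Net: one phase inversion between the two reflected rays.
So the condition for destructive reflection is 2 n t = m λ.
λ = 2 n t / m. The third-longest wavelength is m = 3: λ = 2 × 1.61 × 488 / 3.00 = 524 nm.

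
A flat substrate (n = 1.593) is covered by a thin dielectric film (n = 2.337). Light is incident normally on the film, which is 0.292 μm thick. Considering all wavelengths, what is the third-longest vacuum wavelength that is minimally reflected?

Top surface (1.0 → 2.337): reflection off a higher-index medium gives a half-wave phase shift.
Ray reflecting at the bottom interface goes from n = 2.337 toward n = 1.593: no phase shift.
Exactly one π shift → a net half-wave offset.
For minimum reflection here: 2 n t = m λ.
λ = 2 n t / m. The third-longest wavelength is m = 3: λ = 2 × 2.337 × 292 / 3.00 = 455 nm.

455 nm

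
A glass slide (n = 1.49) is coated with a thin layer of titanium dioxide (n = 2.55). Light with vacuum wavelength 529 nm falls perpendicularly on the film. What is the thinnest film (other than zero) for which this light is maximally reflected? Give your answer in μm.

0.0519 μm

At the upper boundary (n = 1.0 to n = 2.55) the reflected ray undergoes a half-wave phase shift.
Ray reflecting at the bottom interface goes from n = 2.55 toward n = 1.49: no phase shift.
Exactly one π shift → a net half-wave offset.
So the condition for constructive reflection is 2 n t = (m + ½) λ.
Minimum at m = 0: t = λ / (4 n) = 529 / (4 × 2.55) = 51.9 nm.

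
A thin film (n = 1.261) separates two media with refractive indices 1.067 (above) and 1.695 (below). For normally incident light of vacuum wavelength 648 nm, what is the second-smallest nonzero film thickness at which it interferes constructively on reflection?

At the upper boundary (n = 1.067 to n = 1.261) the reflected ray undergoes a half-wave phase shift.
At the lower boundary (n = 1.261 to n = 1.695) the reflected ray undergoes a half-wave phase shift.
The two reflections carry the same phase change, so no net offset.
So the condition for constructive reflection is 2 n t = m λ.
The second-smallest nonzero thickness corresponds to m = 2: t = m λ / (2 n) = 2.00 × 648 / (2 × 1.261) = 514 nm.

514 nm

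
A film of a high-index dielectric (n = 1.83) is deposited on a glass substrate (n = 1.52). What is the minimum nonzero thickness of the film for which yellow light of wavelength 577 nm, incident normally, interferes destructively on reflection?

158 nm

Ray reflecting at the top interface goes from n = 1.0 toward n = 1.83: a half-wave phase shift.
At the lower boundary (n = 1.83 to n = 1.52) the reflected ray undergoes no phase shift.
The two reflections differ by half a wavelength.
With one net inversion, destructive interference in reflection requires 2 n t = m λ.
Minimum nonzero at m = 1: t = λ / (2 n) = 577 / (2 × 1.83) = 158 nm.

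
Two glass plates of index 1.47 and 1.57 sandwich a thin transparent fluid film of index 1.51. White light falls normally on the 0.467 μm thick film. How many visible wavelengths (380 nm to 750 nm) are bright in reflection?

2

At the upper boundary (n = 1.47 to n = 1.51) the reflected ray undergoes a half-wave phase shift.
Ray reflecting at the bottom interface goes from n = 1.51 toward n = 1.57: a half-wave phase shift.
Net: no relative phase inversion (both shifts match).
With no net inversion, constructive interference in reflection requires 2 n t = m λ.
λ = 2 n t / m = 1410 / m nm.
m=1: 1410 nm (IR); m=2: 705 nm (visible); m=3: 470 nm (visible); m=4: 353 nm (UV).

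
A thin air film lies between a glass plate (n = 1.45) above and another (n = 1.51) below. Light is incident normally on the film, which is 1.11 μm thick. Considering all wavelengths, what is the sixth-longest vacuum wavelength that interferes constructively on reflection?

404 nm

At the upper boundary (n = 1.45 to n = 1.0) the reflected ray undergoes no phase shift.
Ray reflecting at the bottom interface goes from n = 1.0 toward n = 1.51: a half-wave phase shift.
Exactly one π shift → a net half-wave offset.
For strong reflection here: 2 n t = (m + ½) λ.
λ = 2 n t / (m + ½). The sixth-longest wavelength is m = 5: λ = 2 × 1.0 × 1110 / 5.50 = 404 nm.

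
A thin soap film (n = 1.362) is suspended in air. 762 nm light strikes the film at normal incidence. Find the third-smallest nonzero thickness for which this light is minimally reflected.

839 nm

At the upper boundary (n = 1.0 to n = 1.362) the reflected ray undergoes a half-wave phase shift.
Bottom surface (1.362 → 1.0): reflection off a lower-index medium gives no phase shift.
Net: one phase inversion between the two reflected rays.
For weak reflection here: 2 n t = m λ.
The third-smallest nonzero thickness corresponds to m = 3: t = m λ / (2 n) = 3.00 × 762 / (2 × 1.362) = 839 nm.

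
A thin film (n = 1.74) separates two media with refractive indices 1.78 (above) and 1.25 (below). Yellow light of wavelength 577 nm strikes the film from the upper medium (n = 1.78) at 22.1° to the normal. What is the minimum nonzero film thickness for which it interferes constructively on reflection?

Top surface (1.78 → 1.74): reflection off a lower-index medium gives no phase shift.
At the lower boundary (n = 1.74 to n = 1.25) the reflected ray undergoes no phase shift.
Zero or two π shifts → no net half-wave offset.
So the condition for constructive reflection is 2 n t cos θ_r = m λ.
Snell's law: 1.78 sin 22.1° = 1.74 sin θ_r → sin θ_r = 0.385, cos θ_r = 0.923.
Minimum nonzero at m = 1: t = λ / (2 n cos θ_r) = 577 / (2 × 1.74 × 0.923) = 180 nm.

180 nm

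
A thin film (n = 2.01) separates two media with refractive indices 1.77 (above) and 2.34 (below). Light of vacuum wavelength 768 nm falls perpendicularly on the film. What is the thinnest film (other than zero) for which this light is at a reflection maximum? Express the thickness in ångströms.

At the upper boundary (n = 1.77 to n = 2.01) the reflected ray undergoes a half-wave phase shift.
At the lower boundary (n = 2.01 to n = 2.34) the reflected ray undergoes a half-wave phase shift.
Net: no relative phase inversion (both shifts match).
So the condition for constructive reflection is 2 n t = m λ.
Minimum nonzero at m = 1: t = λ / (2 n) = 768 / (2 × 2.01) = 191 nm.

1910 Å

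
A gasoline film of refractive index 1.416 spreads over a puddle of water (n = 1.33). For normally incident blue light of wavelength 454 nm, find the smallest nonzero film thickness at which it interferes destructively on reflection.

160 nm

Top surface (1.0 → 1.416): reflection off a higher-index medium gives a half-wave phase shift.
Bottom surface (1.416 → 1.33): reflection off a lower-index medium gives no phase shift.
Exactly one π shift → a net half-wave offset.
So the condition for destructive reflection is 2 n t = m λ.
Minimum nonzero at m = 1: t = λ / (2 n) = 454 / (2 × 1.416) = 160 nm.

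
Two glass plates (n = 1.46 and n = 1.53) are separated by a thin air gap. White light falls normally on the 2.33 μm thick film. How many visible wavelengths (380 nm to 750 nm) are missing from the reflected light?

6

Ray reflecting at the top interface goes from n = 1.46 toward n = 1.0: no phase shift.
At the lower boundary (n = 1.0 to n = 1.53) the reflected ray undergoes a half-wave phase shift.
Net: one phase inversion between the two reflected rays.
So the condition for destructive reflection is 2 n t = m λ.
λ = 2 n t / m = 4660 / m nm.
m=6: 777 nm (IR); m=7: 666 nm (visible); m=8: 583 nm (visible); m=9: 518 nm (visible); m=10: 466 nm (visible); m=11: 424 nm (visible); m=12: 388 nm (visible); m=13: 358 nm (UV).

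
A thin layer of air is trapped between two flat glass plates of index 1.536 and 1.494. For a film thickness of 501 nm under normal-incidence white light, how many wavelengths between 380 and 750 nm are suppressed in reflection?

Top surface (1.536 → 1.0): reflection off a lower-index medium gives no phase shift.
At the lower boundary (n = 1.0 to n = 1.494) the reflected ray undergoes a half-wave phase shift.
The two reflections differ by half a wavelength.
For minimum reflection here: 2 n t = m λ.
λ = 2 n t / m = 1002 / m nm.
m=1: 1002 nm (IR); m=2: 501 nm (visible); m=3: 334 nm (UV).

1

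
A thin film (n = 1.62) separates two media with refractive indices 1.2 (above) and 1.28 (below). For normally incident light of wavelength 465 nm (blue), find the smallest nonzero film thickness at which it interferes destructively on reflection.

Ray reflecting at the top interface goes from n = 1.2 toward n = 1.62: a half-wave phase shift.
Bottom surface (1.62 → 1.28): reflection off a lower-index medium gives no phase shift.
Net: one phase inversion between the two reflected rays.
For dark reflection here: 2 n t = m λ.
Minimum nonzero at m = 1: t = λ / (2 n) = 465 / (2 × 1.62) = 144 nm.

144 nm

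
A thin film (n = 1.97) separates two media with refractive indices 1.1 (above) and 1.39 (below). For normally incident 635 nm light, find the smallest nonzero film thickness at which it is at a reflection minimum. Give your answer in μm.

0.161 μm

At the upper boundary (n = 1.1 to n = 1.97) the reflected ray undergoes a half-wave phase shift.
Ray reflecting at the bottom interface goes from n = 1.97 toward n = 1.39: no phase shift.
The two reflections differ by half a wavelength.
For minimum reflection here: 2 n t = m λ.
Minimum nonzero at m = 1: t = λ / (2 n) = 635 / (2 × 1.97) = 161 nm.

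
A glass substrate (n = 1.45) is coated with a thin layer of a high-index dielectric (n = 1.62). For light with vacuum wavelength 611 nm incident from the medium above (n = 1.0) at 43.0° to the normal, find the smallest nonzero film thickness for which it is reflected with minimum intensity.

208 nm

Ray reflecting at the top interface goes from n = 1.0 toward n = 1.62: a half-wave phase shift.
Bottom surface (1.62 → 1.45): reflection off a lower-index medium gives no phase shift.
The two reflections differ by half a wavelength.
For minimum reflection here: 2 n t cos θ_r = m λ.
Snell's law: 1.0 sin 43.0° = 1.62 sin θ_r → sin θ_r = 0.421, cos θ_r = 0.907.
Minimum nonzero at m = 1: t = λ / (2 n cos θ_r) = 611 / (2 × 1.62 × 0.907) = 208 nm.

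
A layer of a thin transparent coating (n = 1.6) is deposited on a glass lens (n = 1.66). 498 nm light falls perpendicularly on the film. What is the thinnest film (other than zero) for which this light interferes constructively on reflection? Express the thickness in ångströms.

Ray reflecting at the top interface goes from n = 1.0 toward n = 1.6: a half-wave phase shift.
Bottom surface (1.6 → 1.66): reflection off a higher-index medium gives a half-wave phase shift.
Net: no relative phase inversion (both shifts match).
For maximum reflection here: 2 n t = m λ.
Minimum nonzero at m = 1: t = λ / (2 n) = 498 / (2 × 1.6) = 156 nm.

1556 Å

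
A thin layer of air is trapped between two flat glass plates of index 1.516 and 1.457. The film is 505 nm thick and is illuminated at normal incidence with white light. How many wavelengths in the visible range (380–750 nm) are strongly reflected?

At the upper boundary (n = 1.516 to n = 1.0) the reflected ray undergoes no phase shift.
Bottom surface (1.0 → 1.457): reflection off a higher-index medium gives a half-wave phase shift.
Net: one phase inversion between the two reflected rays.
For strong reflection here: 2 n t = (m + ½) λ.
λ = 2 n t / (m + ½) = 1010 / (m + ½) nm.
m=0: 2020 nm (IR); m=1: 673 nm (visible); m=2: 404 nm (visible); m=3: 289 nm (UV).

2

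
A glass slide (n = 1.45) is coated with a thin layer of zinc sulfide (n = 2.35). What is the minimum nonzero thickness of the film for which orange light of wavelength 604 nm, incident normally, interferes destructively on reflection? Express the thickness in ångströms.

1285 Å

Top surface (1.0 → 2.35): reflection off a higher-index medium gives a half-wave phase shift.
Ray reflecting at the bottom interface goes from n = 2.35 toward n = 1.45: no phase shift.
Exactly one π shift → a net half-wave offset.
With one net inversion, destructive interference in reflection requires 2 n t = m λ.
Minimum nonzero at m = 1: t = λ / (2 n) = 604 / (2 × 2.35) = 129 nm.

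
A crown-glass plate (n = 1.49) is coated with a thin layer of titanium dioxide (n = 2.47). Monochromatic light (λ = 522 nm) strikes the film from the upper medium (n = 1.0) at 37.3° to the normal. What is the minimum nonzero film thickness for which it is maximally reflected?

54.5 nm

At the upper boundary (n = 1.0 to n = 2.47) the reflected ray undergoes a half-wave phase shift.
Ray reflecting at the bottom interface goes from n = 2.47 toward n = 1.49: no phase shift.
The two reflections differ by half a wavelength.
So the condition for constructive reflection is 2 n t cos θ_r = (m + ½) λ.
Snell's law: 1.0 sin 37.3° = 2.47 sin θ_r → sin θ_r = 0.245, cos θ_r = 0.969.
Minimum at m = 0: t = λ / (4 n cos θ_r) = 522 / (4 × 2.47 × 0.969) = 54.5 nm.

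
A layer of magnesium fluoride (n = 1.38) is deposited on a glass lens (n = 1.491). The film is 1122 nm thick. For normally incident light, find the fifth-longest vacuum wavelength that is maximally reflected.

Ray reflecting at the top interface goes from n = 1.0 toward n = 1.38: a half-wave phase shift.
At the lower boundary (n = 1.38 to n = 1.491) the reflected ray undergoes a half-wave phase shift.
Zero or two π shifts → no net half-wave offset.
With no net inversion, constructive interference in reflection requires 2 n t = m λ.
λ = 2 n t / m. The fifth-longest wavelength is m = 5: λ = 2 × 1.38 × 1122 / 5.00 = 619 nm.

619 nm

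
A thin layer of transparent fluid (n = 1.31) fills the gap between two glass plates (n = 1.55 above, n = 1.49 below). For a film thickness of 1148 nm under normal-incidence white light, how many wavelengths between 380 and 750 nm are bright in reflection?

At the upper boundary (n = 1.55 to n = 1.31) the reflected ray undergoes no phase shift.
Bottom surface (1.31 → 1.49): reflection off a higher-index medium gives a half-wave phase shift.
The two reflections differ by half a wavelength.
So the condition for constructive reflection is 2 n t = (m + ½) λ.
λ = 2 n t / (m + ½) = 3008 / (m + ½) nm.
m=3: 859 nm (IR); m=4: 668 nm (visible); m=5: 547 nm (visible); m=6: 463 nm (visible); m=7: 401 nm (visible); m=8: 354 nm (UV).

4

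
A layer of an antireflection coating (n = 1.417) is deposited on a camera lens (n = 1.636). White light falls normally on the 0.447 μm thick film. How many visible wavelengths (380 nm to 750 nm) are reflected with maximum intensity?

Ray reflecting at the top interface goes from n = 1.0 toward n = 1.417: a half-wave phase shift.
At the lower boundary (n = 1.417 to n = 1.636) the reflected ray undergoes a half-wave phase shift.
The two reflections carry the same phase change, so no net offset.
So the condition for constructive reflection is 2 n t = m λ.
λ = 2 n t / m = 1267 / m nm.
m=1: 1267 nm (IR); m=2: 633 nm (visible); m=3: 422 nm (visible); m=4: 317 nm (UV).

2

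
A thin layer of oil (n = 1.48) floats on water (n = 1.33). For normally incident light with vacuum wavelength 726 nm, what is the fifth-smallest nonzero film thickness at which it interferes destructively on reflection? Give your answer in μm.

1.23 μm

Ray reflecting at the top interface goes from n = 1.0 toward n = 1.48: a half-wave phase shift.
Ray reflecting at the bottom interface goes from n = 1.48 toward n = 1.33: no phase shift.
Net: one phase inversion between the two reflected rays.
For weak reflection here: 2 n t = m λ.
The fifth-smallest nonzero thickness corresponds to m = 5: t = m λ / (2 n) = 5.00 × 726 / (2 × 1.48) = 1226 nm.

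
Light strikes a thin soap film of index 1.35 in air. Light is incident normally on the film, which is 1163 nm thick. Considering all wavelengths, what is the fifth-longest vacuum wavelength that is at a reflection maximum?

698 nm

At the upper boundary (n = 1.0 to n = 1.35) the reflected ray undergoes a half-wave phase shift.
Ray reflecting at the bottom interface goes from n = 1.35 toward n = 1.0: no phase shift.
Net: one phase inversion between the two reflected rays.
So the condition for constructive reflection is 2 n t = (m + ½) λ.
λ = 2 n t / (m + ½). The fifth-longest wavelength is m = 4: λ = 2 × 1.35 × 1163 / 4.50 = 698 nm.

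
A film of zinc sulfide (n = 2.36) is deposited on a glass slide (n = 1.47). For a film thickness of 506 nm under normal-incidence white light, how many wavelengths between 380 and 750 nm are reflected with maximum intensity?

At the upper boundary (n = 1.0 to n = 2.36) the reflected ray undergoes a half-wave phase shift.
Ray reflecting at the bottom interface goes from n = 2.36 toward n = 1.47: no phase shift.
The two reflections differ by half a wavelength.
With one net inversion, constructive interference in reflection requires 2 n t = (m + ½) λ.
λ = 2 n t / (m + ½) = 2388 / (m + ½) nm.
m=2: 955 nm (IR); m=3: 682 nm (visible); m=4: 531 nm (visible); m=5: 434 nm (visible); m=6: 367 nm (UV).

3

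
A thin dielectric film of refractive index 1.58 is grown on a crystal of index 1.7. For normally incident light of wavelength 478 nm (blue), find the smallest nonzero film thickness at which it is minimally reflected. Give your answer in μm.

Ray reflecting at the top interface goes from n = 1.0 toward n = 1.58: a half-wave phase shift.
Bottom surface (1.58 → 1.7): reflection off a higher-index medium gives a half-wave phase shift.
The two reflections carry the same phase change, so no net offset.
For dark reflection here: 2 n t = (m + ½) λ.
Minimum at m = 0: t = λ / (4 n) = 478 / (4 × 1.58) = 75.6 nm.

0.0756 μm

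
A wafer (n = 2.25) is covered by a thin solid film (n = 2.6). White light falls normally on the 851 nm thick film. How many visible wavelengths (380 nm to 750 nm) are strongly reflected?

Top surface (1.0 → 2.6): reflection off a higher-index medium gives a half-wave phase shift.
Ray reflecting at the bottom interface goes from n = 2.6 toward n = 2.25: no phase shift.
The two reflections differ by half a wavelength.
So the condition for constructive reflection is 2 n t = (m + ½) λ.
λ = 2 n t / (m + ½) = 4425 / (m + ½) nm.
m=5: 805 nm (IR); m=6: 681 nm (visible); m=7: 590 nm (visible); m=8: 521 nm (visible); m=9: 466 nm (visible); m=10: 421 nm (visible); m=11: 385 nm (visible); m=12: 354 nm (UV).

6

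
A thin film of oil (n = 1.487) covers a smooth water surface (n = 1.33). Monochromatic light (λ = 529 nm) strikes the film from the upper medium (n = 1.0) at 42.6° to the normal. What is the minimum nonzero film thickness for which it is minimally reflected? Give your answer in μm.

0.200 μm

Top surface (1.0 → 1.487): reflection off a higher-index medium gives a half-wave phase shift.
Bottom surface (1.487 → 1.33): reflection off a lower-index medium gives no phase shift.
Exactly one π shift → a net half-wave offset.
So the condition for destructive reflection is 2 n t cos θ_r = m λ.
Snell's law: 1.0 sin 42.6° = 1.487 sin θ_r → sin θ_r = 0.455, cos θ_r = 0.890.
Minimum nonzero at m = 1: t = λ / (2 n cos θ_r) = 529 / (2 × 1.487 × 0.890) = 200 nm.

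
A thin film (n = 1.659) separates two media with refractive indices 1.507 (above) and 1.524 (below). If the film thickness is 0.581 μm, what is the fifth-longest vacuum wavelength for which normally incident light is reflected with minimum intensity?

At the upper boundary (n = 1.507 to n = 1.659) the reflected ray undergoes a half-wave phase shift.
At the lower boundary (n = 1.659 to n = 1.524) the reflected ray undergoes no phase shift.
The two reflections differ by half a wavelength.
So the condition for destructive reflection is 2 n t = m λ.
λ = 2 n t / m. The fifth-longest wavelength is m = 5: λ = 2 × 1.659 × 581 / 5.00 = 386 nm.

386 nm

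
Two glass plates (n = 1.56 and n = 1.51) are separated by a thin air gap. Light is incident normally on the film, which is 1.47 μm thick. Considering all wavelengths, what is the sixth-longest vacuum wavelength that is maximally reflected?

535 nm

Ray reflecting at the top interface goes from n = 1.56 toward n = 1.0: no phase shift.
At the lower boundary (n = 1.0 to n = 1.51) the reflected ray undergoes a half-wave phase shift.
Net: one phase inversion between the two reflected rays.
For bright reflection here: 2 n t = (m + ½) λ.
λ = 2 n t / (m + ½). The sixth-longest wavelength is m = 5: λ = 2 × 1.0 × 1470 / 5.50 = 535 nm.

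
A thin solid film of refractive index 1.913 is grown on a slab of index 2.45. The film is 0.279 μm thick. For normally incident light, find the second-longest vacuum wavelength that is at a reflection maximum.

Ray reflecting at the top interface goes from n = 1.0 toward n = 1.913: a half-wave phase shift.
Ray reflecting at the bottom interface goes from n = 1.913 toward n = 2.45: a half-wave phase shift.
The two reflections carry the same phase change, so no net offset.
For bright reflection here: 2 n t = m λ.
λ = 2 n t / m. The second-longest wavelength is m = 2: λ = 2 × 1.913 × 279 / 2.00 = 534 nm.

534 nm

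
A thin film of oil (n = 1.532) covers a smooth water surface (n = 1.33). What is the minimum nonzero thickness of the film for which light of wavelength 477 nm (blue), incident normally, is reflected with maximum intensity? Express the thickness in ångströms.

At the upper boundary (n = 1.0 to n = 1.532) the reflected ray undergoes a half-wave phase shift.
At the lower boundary (n = 1.532 to n = 1.33) the reflected ray undergoes no phase shift.
Exactly one π shift → a net half-wave offset.
With one net inversion, constructive interference in reflection requires 2 n t = (m + ½) λ.
Minimum at m = 0: t = λ / (4 n) = 477 / (4 × 1.532) = 77.8 nm.

778 Å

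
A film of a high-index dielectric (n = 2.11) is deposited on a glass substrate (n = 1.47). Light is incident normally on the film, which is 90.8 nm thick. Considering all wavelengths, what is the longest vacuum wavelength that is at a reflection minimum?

Top surface (1.0 → 2.11): reflection off a higher-index medium gives a half-wave phase shift.
At the lower boundary (n = 2.11 to n = 1.47) the reflected ray undergoes no phase shift.
The two reflections differ by half a wavelength.
For dark reflection here: 2 n t = m λ.
λ = 2 n t / m. The longest wavelength is m = 1: λ = 2 × 2.11 × 90.8 / 1.00 = 383 nm.

383 nm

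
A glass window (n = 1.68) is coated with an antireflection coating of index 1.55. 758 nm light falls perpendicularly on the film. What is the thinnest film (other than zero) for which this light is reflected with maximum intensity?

245 nm

At the upper boundary (n = 1.0 to n = 1.55) the reflected ray undergoes a half-wave phase shift.
Ray reflecting at the bottom interface goes from n = 1.55 toward n = 1.68: a half-wave phase shift.
The two reflections carry the same phase change, so no net offset.
For maximum reflection here: 2 n t = m λ.
Minimum nonzero at m = 1: t = λ / (2 n) = 758 / (2 × 1.55) = 245 nm.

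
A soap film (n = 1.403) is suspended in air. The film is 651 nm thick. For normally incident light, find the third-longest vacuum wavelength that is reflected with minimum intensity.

609 nm

Top surface (1.0 → 1.403): reflection off a higher-index medium gives a half-wave phase shift.
At the lower boundary (n = 1.403 to n = 1.0) the reflected ray undergoes no phase shift.
The two reflections differ by half a wavelength.
For dark reflection here: 2 n t = m λ.
λ = 2 n t / m. The third-longest wavelength is m = 3: λ = 2 × 1.403 × 651 / 3.00 = 609 nm.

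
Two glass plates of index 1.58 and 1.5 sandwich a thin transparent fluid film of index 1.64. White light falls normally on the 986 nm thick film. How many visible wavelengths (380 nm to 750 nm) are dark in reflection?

Top surface (1.58 → 1.64): reflection off a higher-index medium gives a half-wave phase shift.
At the lower boundary (n = 1.64 to n = 1.5) the reflected ray undergoes no phase shift.
Net: one phase inversion between the two reflected rays.
For weak reflection here: 2 n t = m λ.
λ = 2 n t / m = 3234 / m nm.
m=4: 809 nm (IR); m=5: 647 nm (visible); m=6: 539 nm (visible); m=7: 462 nm (visible); m=8: 404 nm (visible); m=9: 359 nm (UV).

4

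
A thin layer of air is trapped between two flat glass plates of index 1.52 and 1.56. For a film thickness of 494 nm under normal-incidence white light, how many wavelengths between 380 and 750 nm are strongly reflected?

2

Top surface (1.52 → 1.0): reflection off a lower-index medium gives no phase shift.
Bottom surface (1.0 → 1.56): reflection off a higher-index medium gives a half-wave phase shift.
The two reflections differ by half a wavelength.
So the condition for constructive reflection is 2 n t = (m + ½) λ.
λ = 2 n t / (m + ½) = 988 / (m + ½) nm.
m=0: 1976 nm (IR); m=1: 659 nm (visible); m=2: 395 nm (visible); m=3: 282 nm (UV).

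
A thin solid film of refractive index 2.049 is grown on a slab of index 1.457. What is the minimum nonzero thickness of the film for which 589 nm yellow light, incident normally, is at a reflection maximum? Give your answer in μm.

0.0719 μm

At the upper boundary (n = 1.0 to n = 2.049) the reflected ray undergoes a half-wave phase shift.
Bottom surface (2.049 → 1.457): reflection off a lower-index medium gives no phase shift.
Net: one phase inversion between the two reflected rays.
For maximum reflection here: 2 n t = (m + ½) λ.
Minimum at m = 0: t = λ / (4 n) = 589 / (4 × 2.049) = 71.9 nm.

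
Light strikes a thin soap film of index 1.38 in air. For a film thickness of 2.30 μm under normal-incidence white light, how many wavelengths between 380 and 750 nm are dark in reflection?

Top surface (1.0 → 1.38): reflection off a higher-index medium gives a half-wave phase shift.
At the lower boundary (n = 1.38 to n = 1.0) the reflected ray undergoes no phase shift.
Exactly one π shift → a net half-wave offset.
With one net inversion, destructive interference in reflection requires 2 n t = m λ.
λ = 2 n t / m = 6348 / m nm.
m=8: 794 nm (IR); m=9: 705 nm (visible); m=10: 635 nm (visible); m=11: 577 nm (visible); m=12: 529 nm (visible); m=13: 488 nm (visible); m=14: 453 nm (visible); m=15: 423 nm (visible); m=16: 397 nm (visible); m=17: 373 nm (UV).

8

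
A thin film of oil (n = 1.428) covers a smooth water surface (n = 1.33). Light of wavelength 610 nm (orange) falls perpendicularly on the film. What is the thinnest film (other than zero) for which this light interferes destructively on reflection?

214 nm

Ray reflecting at the top interface goes from n = 1.0 toward n = 1.428: a half-wave phase shift.
Bottom surface (1.428 → 1.33): reflection off a lower-index medium gives no phase shift.
Net: one phase inversion between the two reflected rays.
With one net inversion, destructive interference in reflection requires 2 n t = m λ.
Minimum nonzero at m = 1: t = λ / (2 n) = 610 / (2 × 1.428) = 214 nm.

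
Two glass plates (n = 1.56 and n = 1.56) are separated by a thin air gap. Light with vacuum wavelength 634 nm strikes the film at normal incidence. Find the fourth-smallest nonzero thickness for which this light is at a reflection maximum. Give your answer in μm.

1.11 μm

Ray reflecting at the top interface goes from n = 1.56 toward n = 1.0: no phase shift.
Ray reflecting at the bottom interface goes from n = 1.0 toward n = 1.56: a half-wave phase shift.
Net: one phase inversion between the two reflected rays.
For strong reflection here: 2 n t = (m + ½) λ.
The fourth-smallest nonzero thickness corresponds to m = 3: t = (m + ½) λ / (2 n) = 3.50 × 634 / (2 × 1.0) = 1110 nm.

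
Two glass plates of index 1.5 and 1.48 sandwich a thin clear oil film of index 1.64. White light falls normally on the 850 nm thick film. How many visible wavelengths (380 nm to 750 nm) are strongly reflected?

Ray reflecting at the top interface goes from n = 1.5 toward n = 1.64: a half-wave phase shift.
Ray reflecting at the bottom interface goes from n = 1.64 toward n = 1.48: no phase shift.
Net: one phase inversion between the two reflected rays.
So the condition for constructive reflection is 2 n t = (m + ½) λ.
λ = 2 n t / (m + ½) = 2788 / (m + ½) nm.
m=3: 797 nm (IR); m=4: 620 nm (visible); m=5: 507 nm (visible); m=6: 429 nm (visible); m=7: 372 nm (UV).

3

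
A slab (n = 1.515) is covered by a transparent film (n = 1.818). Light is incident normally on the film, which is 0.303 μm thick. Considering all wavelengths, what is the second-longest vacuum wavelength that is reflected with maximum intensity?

At the upper boundary (n = 1.0 to n = 1.818) the reflected ray undergoes a half-wave phase shift.
At the lower boundary (n = 1.818 to n = 1.515) the reflected ray undergoes no phase shift.
The two reflections differ by half a wavelength.
So the condition for constructive reflection is 2 n t = (m + ½) λ.
λ = 2 n t / (m + ½). The second-longest wavelength is m = 1: λ = 2 × 1.818 × 303 / 1.50 = 734 nm.

734 nm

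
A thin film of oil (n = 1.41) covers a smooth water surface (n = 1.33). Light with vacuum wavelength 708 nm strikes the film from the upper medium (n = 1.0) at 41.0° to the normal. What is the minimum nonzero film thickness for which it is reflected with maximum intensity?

142 nm

Top surface (1.0 → 1.41): reflection off a higher-index medium gives a half-wave phase shift.
Bottom surface (1.41 → 1.33): reflection off a lower-index medium gives no phase shift.
The two reflections differ by half a wavelength.
So the condition for constructive reflection is 2 n t cos θ_r = (m + ½) λ.
Snell's law: 1.0 sin 41.0° = 1.41 sin θ_r → sin θ_r = 0.465, cos θ_r = 0.885.
Minimum at m = 0: t = λ / (4 n cos θ_r) = 708 / (4 × 1.41 × 0.885) = 142 nm.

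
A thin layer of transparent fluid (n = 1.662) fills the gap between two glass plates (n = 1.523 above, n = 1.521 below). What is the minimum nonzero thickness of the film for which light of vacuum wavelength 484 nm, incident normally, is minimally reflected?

At the upper boundary (n = 1.523 to n = 1.662) the reflected ray undergoes a half-wave phase shift.
Bottom surface (1.662 → 1.521): reflection off a lower-index medium gives no phase shift.
Exactly one π shift → a net half-wave offset.
For dark reflection here: 2 n t = m λ.
Minimum nonzero at m = 1: t = λ / (2 n) = 484 / (2 × 1.662) = 146 nm.

146 nm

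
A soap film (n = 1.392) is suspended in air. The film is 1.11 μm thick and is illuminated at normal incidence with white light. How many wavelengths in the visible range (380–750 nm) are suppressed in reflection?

Top surface (1.0 → 1.392): reflection off a higher-index medium gives a half-wave phase shift.
At the lower boundary (n = 1.392 to n = 1.0) the reflected ray undergoes no phase shift.
Exactly one π shift → a net half-wave offset.
So the condition for destructive reflection is 2 n t = m λ.
λ = 2 n t / m = 3090 / m nm.
m=4: 773 nm (IR); m=5: 618 nm (visible); m=6: 515 nm (visible); m=7: 441 nm (visible); m=8: 386 nm (visible); m=9: 343 nm (UV).

4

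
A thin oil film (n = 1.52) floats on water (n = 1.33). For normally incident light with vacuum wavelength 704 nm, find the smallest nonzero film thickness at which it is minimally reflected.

Ray reflecting at the top interface goes from n = 1.0 toward n = 1.52: a half-wave phase shift.
Bottom surface (1.52 → 1.33): reflection off a lower-index medium gives no phase shift.
Exactly one π shift → a net half-wave offset.
For minimum reflection here: 2 n t = m λ.
Minimum nonzero at m = 1: t = λ / (2 n) = 704 / (2 × 1.52) = 232 nm.

232 nm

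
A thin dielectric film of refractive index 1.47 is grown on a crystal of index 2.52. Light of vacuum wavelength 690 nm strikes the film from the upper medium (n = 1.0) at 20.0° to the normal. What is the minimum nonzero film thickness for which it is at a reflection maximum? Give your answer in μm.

Top surface (1.0 → 1.47): reflection off a higher-index medium gives a half-wave phase shift.
Bottom surface (1.47 → 2.52): reflection off a higher-index medium gives a half-wave phase shift.
Zero or two π shifts → no net half-wave offset.
For bright reflection here: 2 n t cos θ_r = m λ.
Snell's law: 1.0 sin 20.0° = 1.47 sin θ_r → sin θ_r = 0.233, cos θ_r = 0.973.
Minimum nonzero at m = 1: t = λ / (2 n cos θ_r) = 690 / (2 × 1.47 × 0.973) = 241 nm.

0.241 μm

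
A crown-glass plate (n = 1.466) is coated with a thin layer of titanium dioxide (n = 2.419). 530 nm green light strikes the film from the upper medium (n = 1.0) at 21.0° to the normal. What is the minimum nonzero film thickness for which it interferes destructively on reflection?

111 nm

Ray reflecting at the top interface goes from n = 1.0 toward n = 2.419: a half-wave phase shift.
Ray reflecting at the bottom interface goes from n = 2.419 toward n = 1.466: no phase shift.
Exactly one π shift → a net half-wave offset.
For dark reflection here: 2 n t cos θ_r = m λ.
Snell's law: 1.0 sin 21.0° = 2.419 sin θ_r → sin θ_r = 0.148, cos θ_r = 0.989.
Minimum nonzero at m = 1: t = λ / (2 n cos θ_r) = 530 / (2 × 2.419 × 0.989) = 111 nm.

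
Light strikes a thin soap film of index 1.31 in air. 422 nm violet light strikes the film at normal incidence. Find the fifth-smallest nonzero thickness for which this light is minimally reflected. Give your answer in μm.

0.805 μm

Top surface (1.0 → 1.31): reflection off a higher-index medium gives a half-wave phase shift.
Bottom surface (1.31 → 1.0): reflection off a lower-index medium gives no phase shift.
Net: one phase inversion between the two reflected rays.
For dark reflection here: 2 n t = m λ.
The fifth-smallest nonzero thickness corresponds to m = 5: t = m λ / (2 n) = 5.00 × 422 / (2 × 1.31) = 805 nm.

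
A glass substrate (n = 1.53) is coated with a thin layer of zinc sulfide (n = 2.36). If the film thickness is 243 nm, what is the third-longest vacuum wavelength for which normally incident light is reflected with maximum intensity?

At the upper boundary (n = 1.0 to n = 2.36) the reflected ray undergoes a half-wave phase shift.
At the lower boundary (n = 2.36 to n = 1.53) the reflected ray undergoes no phase shift.
Exactly one π shift → a net half-wave offset.
For strong reflection here: 2 n t = (m + ½) λ.
λ = 2 n t / (m + ½). The third-longest wavelength is m = 2: λ = 2 × 2.36 × 243 / 2.50 = 459 nm.

459 nm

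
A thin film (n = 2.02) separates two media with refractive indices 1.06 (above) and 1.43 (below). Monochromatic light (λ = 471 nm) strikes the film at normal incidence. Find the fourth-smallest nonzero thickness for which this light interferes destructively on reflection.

At the upper boundary (n = 1.06 to n = 2.02) the reflected ray undergoes a half-wave phase shift.
At the lower boundary (n = 2.02 to n = 1.43) the reflected ray undergoes no phase shift.
The two reflections differ by half a wavelength.
With one net inversion, destructive interference in reflection requires 2 n t = m λ.
The fourth-smallest nonzero thickness corresponds to m = 4: t = m λ / (2 n) = 4.00 × 471 / (2 × 2.02) = 466 nm.

466 nm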